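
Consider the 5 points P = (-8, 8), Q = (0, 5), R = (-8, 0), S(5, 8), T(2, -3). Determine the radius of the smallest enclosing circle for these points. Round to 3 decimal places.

The minimum enclosing circle of a finite set is fixed by two of the points (as a diameter) or three (as a circumcircle).
The minimum enclosing circle is determined by three boundary points: P, S, T.
Their circumcentre is (-1.5, 85/22) with r² = 14365/242.
The farthest remaining point R is at distance² 13837/242 ≤ 14365/242.
r = √(14365/242) ≈ 7.705.

7.705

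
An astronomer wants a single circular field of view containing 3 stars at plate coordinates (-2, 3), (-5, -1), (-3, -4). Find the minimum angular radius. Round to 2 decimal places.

3.54

Call the three points A, B, C in the order given.
Side lengths²: AB² = 25, AC² = 50, BC² = 13.
Since AC² = 50 ≥ 25 + 13 = 38, the angle opposite AC is not acute, so the smallest enclosing circle has AC as diameter.
Centre = midpoint of AC = (-2.5, -0.5), r² = 50/4 = 12.5.
r = √(12.5) ≈ 3.54.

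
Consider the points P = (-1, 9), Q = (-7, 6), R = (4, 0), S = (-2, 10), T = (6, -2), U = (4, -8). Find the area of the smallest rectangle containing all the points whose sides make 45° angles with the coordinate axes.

In coordinates u = x + y, v = x − y the rectangle is axis-aligned; the map (x,y)→(u,v) scales areas by 2.
u-values: 8, -1, 4, 8, 4, -4; range = 8 − (-4) = 12.
v-values: -10, -13, 4, -12, 8, 12; range = 12 − (-13) = 25.
Area = (12 × 25) / 2 = 150.

150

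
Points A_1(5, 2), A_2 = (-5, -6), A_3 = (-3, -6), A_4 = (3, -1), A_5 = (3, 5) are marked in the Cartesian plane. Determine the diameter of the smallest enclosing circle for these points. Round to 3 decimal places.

13.601

A smallest enclosing disk is always determined by at most three of the input points on its boundary.
The farthest pair is A_2–A_5 with squared distance 185. The circle on this segment as diameter has centre (-1, -0.5) and r² = 185/4 = 46.25.
Check A_1: distance² to centre = 42.25 ≤ 46.25, so it lies inside.
All remaining points lie in this disk, and no smaller disk contains both endpoints, so this is the minimum enclosing circle.
Diameter = 2r = 2√(46.25) ≈ 13.601.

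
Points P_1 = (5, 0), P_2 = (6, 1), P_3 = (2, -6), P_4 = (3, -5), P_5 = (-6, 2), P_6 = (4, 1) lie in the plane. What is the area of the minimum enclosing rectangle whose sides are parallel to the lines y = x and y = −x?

In coordinates u = x + y, v = x − y the rectangle is axis-aligned; the map (x,y)→(u,v) scales areas by 2.
u-values: 5, 7, -4, -2, -4, 5; range = 7 − (-4) = 11.
v-values: 5, 5, 8, 8, -8, 3; range = 8 − (-8) = 16.
Area = (11 × 16) / 2 = 88.

88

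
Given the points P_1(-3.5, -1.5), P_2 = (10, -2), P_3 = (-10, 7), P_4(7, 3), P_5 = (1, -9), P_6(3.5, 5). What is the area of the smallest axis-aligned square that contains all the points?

The bounding box has width 20 and height 16.
An axis-aligned square enclosing the set must have side ≥ max(width, height).
So the minimum side is max(20, 16) = 20.
Area = 20² = 400.

400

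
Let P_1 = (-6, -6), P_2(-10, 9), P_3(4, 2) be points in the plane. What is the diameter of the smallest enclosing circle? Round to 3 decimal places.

17.098

Side lengths²: P_1P_2² = 241, P_1P_3² = 164, P_2P_3² = 245.
Since P_2P_3² = 245 < 241 + 164 = 405, the triangle is acute, so the smallest enclosing circle is the circumcircle.
Circumcentre = (-59/13, 63/26), r² = 49405/676.
Diameter = 2r = 2√(49405/676) ≈ 17.098.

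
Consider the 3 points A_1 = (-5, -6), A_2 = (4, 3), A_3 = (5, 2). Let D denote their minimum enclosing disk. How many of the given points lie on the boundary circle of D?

3

Side lengths²: A_1A_2² = 162, A_1A_3² = 164, A_2A_3² = 2.
Since A_1A_3² = 164 ≥ 162 + 2 = 164, the angle opposite A_1A_3 is not acute, so the smallest enclosing circle has A_1A_3 as diameter.
Centre = midpoint of A_1A_3 = (0, -2), r² = 164/4 = 41.
The points at distance exactly r from the centre are A_1, A_2, A_3 — 3 points.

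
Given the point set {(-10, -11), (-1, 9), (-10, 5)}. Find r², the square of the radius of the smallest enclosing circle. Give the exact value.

Call the three points A, B, C in the order given.
Side lengths²: AB² = 481, AC² = 256, BC² = 97.
Since AB² = 481 ≥ 256 + 97 = 353, the angle opposite AB is not acute, so the smallest enclosing circle has AB as diameter.
Centre = midpoint of AB = (-5.5, -1), r² = 481/4 = 120.25.

120.25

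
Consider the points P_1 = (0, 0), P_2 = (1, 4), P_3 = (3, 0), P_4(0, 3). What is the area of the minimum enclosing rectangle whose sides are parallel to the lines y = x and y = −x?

15

In coordinates u = x + y, v = x − y the rectangle is axis-aligned; the map (x,y)→(u,v) scales areas by 2.
u-values: 0, 5, 3, 3; range = 5 − 0 = 5.
v-values: 0, -3, 3, -3; range = 3 − (-3) = 6.
Area = (5 × 6) / 2 = 15.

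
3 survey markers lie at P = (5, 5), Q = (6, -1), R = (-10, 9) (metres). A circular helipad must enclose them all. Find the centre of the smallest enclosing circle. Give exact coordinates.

Side lengths²: PQ² = 37, PR² = 241, QR² = 356.
Since QR² = 356 ≥ 241 + 37 = 278, the angle opposite QR is not acute, so the smallest enclosing circle has QR as diameter.
Centre = midpoint of QR = (-2, 4), r² = 356/4 = 89.
Centre = (-2, 4).

(-2, 4)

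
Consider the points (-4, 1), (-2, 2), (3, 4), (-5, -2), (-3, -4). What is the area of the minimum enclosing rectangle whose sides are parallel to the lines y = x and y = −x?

42

In coordinates u = x + y, v = x − y the rectangle is axis-aligned; the map (x,y)→(u,v) scales areas by 2.
u-values: -3, 0, 7, -7, -7; range = 7 − (-7) = 14.
v-values: -5, -4, -1, -3, 1; range = 1 − (-5) = 6.
Area = (14 × 6) / 2 = 42.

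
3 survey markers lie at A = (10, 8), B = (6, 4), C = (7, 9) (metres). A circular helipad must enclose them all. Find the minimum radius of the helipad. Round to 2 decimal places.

2.85

Side lengths²: AB² = 32, AC² = 10, BC² = 26.
Since AB² = 32 < 26 + 10 = 36, the triangle is acute, so the smallest enclosing circle is the circumcircle.
Circumcentre = (7.75, 6.25), r² = 8.125.
r = √(8.125) ≈ 2.85.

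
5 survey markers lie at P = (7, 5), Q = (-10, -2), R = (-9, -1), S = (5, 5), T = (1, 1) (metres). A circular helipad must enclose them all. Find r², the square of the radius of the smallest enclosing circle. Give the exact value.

84.5

By Welzl's lemma the MEC is supported by two points (diametrically opposite) or three points (on a circumcircle).
The farthest pair is P–Q with squared distance 338. The circle on this segment as diameter has centre (-1.5, 1.5) and r² = 338/4 = 84.5.
Check R: distance² to centre = 62.5 ≤ 84.5, so it lies inside.
All remaining points lie in this disk, and no smaller disk contains both endpoints, so this is the minimum enclosing circle.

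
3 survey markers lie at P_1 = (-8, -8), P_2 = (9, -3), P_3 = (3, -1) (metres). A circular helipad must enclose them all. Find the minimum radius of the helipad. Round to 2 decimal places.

Side lengths²: P_1P_2² = 314, P_1P_3² = 170, P_2P_3² = 40.
Since P_1P_2² = 314 ≥ 170 + 40 = 210, the angle opposite P_1P_2 is not acute, so the smallest enclosing circle has P_1P_2 as diameter.
Centre = midpoint of P_1P_2 = (0.5, -5.5), r² = 314/4 = 78.5.
r = √(78.5) ≈ 8.86.

8.86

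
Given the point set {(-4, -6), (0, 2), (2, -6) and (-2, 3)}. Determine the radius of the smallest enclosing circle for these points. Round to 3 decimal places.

5.045

The minimum enclosing circle of a finite set is fixed by two of the points (as a diameter) or three (as a circumcircle).
The minimum enclosing circle is determined by three boundary points: (-4, -6), (2, -6), (-2, 3).
Their circumcentre is (-1, -35/18) with r² = 8245/324.
The farthest remaining point (0, 2) is at distance² 5365/324 ≤ 8245/324.
r = √(8245/324) ≈ 5.045.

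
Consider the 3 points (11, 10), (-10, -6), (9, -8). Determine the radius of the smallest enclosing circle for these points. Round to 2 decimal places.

Call the three points A, B, C in the order given.
Side lengths²: AB² = 697, AC² = 328, BC² = 365.
Since AB² = 697 ≥ 365 + 328 = 693, the angle opposite AB is not acute, so the smallest enclosing circle has AB as diameter.
Centre = midpoint of AB = (0.5, 2), r² = 697/4 = 174.25.
r = √(174.25) ≈ 13.20.

13.20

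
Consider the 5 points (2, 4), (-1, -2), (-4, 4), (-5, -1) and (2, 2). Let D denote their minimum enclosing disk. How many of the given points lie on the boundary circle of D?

2

By Welzl's lemma the MEC is supported by two points (diametrically opposite) or three points (on a circumcircle).
The farthest pair is (2, 4)–(-5, -1) with squared distance 74. The circle on this segment as diameter has centre (-1.5, 1.5) and r² = 74/4 = 18.5.
Check (-1, -2): distance² to centre = 12.5 ≤ 18.5, so it lies inside.
All remaining points lie in this disk, and no smaller disk contains both endpoints, so this is the minimum enclosing circle.
The points at distance exactly r from the centre are (2, 4), (-5, -1) — 2 points.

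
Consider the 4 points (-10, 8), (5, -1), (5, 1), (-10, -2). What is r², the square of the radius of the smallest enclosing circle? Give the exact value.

76.84

The minimum enclosing circle of a finite set is fixed by two of the points (as a diameter) or three (as a circumcircle).
The minimum enclosing circle is determined by three boundary points: (-10, 8), (5, -1), (-10, -2).
Their circumcentre is (-2.8, 3) with r² = 76.84.
The farthest remaining point (5, 1) is at distance² 64.84 ≤ 76.84.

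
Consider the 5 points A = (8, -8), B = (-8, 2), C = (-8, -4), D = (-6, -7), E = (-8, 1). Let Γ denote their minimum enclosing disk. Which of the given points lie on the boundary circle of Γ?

A, B

A smallest enclosing disk is always determined by at most three of the input points on its boundary.
The farthest pair is A–B with squared distance 356. The circle on this segment as diameter has centre (0, -3) and r² = 356/4 = 89.
Check C: distance² to centre = 65 ≤ 89, so it lies inside.
All remaining points lie in this disk, and no smaller disk contains both endpoints, so this is the minimum enclosing circle.
The points at distance exactly r from the centre are A, B — 2 points.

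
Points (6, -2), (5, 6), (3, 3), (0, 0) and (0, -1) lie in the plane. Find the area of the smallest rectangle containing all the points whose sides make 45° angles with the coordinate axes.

In coordinates u = x + y, v = x − y the rectangle is axis-aligned; the map (x,y)→(u,v) scales areas by 2.
u-values: 4, 11, 6, 0, -1; range = 11 − (-1) = 12.
v-values: 8, -1, 0, 0, 1; range = 8 − (-1) = 9.
Area = (12 × 9) / 2 = 54.

54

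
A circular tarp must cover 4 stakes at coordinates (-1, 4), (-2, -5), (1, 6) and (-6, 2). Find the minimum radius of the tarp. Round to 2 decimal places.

By Welzl's lemma the MEC is supported by two points (diametrically opposite) or three points (on a circumcircle).
The farthest pair is (-2, -5)–(1, 6) with squared distance 130. The circle on this segment as diameter has centre (-0.5, 0.5) and r² = 130/4 = 32.5.
Check (-1, 4): distance² to centre = 12.5 ≤ 32.5, so it lies inside.
All remaining points lie in this disk, and no smaller disk contains both endpoints, so this is the minimum enclosing circle.
r = √(32.5) ≈ 5.70.

5.70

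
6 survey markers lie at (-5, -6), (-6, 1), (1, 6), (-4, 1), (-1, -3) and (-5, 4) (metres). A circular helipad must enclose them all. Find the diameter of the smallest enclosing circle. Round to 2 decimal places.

The farthest pair is (-5, -6)–(1, 6) with squared distance 180. The circle on this segment as diameter has centre (-2, 0) and r² = 180/4 = 45.
Check (-6, 1): distance² to centre = 17 ≤ 45, so it lies inside.
All remaining points lie in this disk, and no smaller disk contains both endpoints, so this is the minimum enclosing circle.
Diameter = 2r = 2√45 ≈ 13.42.

13.42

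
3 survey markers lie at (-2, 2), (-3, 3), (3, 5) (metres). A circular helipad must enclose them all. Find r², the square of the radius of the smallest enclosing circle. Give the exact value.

Call the three points A, B, C in the order given.
Side lengths²: AB² = 2, AC² = 34, BC² = 40.
Since BC² = 40 ≥ 34 + 2 = 36, the angle opposite BC is not acute, so the smallest enclosing circle has BC as diameter.
Centre = midpoint of BC = (0, 4), r² = 40/4 = 10.

10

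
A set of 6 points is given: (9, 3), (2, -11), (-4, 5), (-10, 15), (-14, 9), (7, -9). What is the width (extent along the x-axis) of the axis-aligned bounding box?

23

max x = 9, min x = -14, so width = 23.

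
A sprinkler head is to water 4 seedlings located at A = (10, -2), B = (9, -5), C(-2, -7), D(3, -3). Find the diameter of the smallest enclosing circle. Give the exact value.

13

A smallest enclosing disk is always determined by at most three of the input points on its boundary.
The farthest pair is A–C with squared distance 169. The circle on this segment as diameter has centre (4, -4.5) and r² = 169/4 = 42.25.
Check B: distance² to centre = 25.25 ≤ 42.25, so it lies inside.
All remaining points lie in this disk, and no smaller disk contains both endpoints, so this is the minimum enclosing circle.
Diameter = 2r = 2√(42.25) = 13.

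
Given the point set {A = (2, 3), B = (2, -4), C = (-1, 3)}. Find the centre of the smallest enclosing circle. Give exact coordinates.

Side lengths²: AB² = 49, AC² = 9, BC² = 58.
Since BC² = 58 ≥ 49 + 9 = 58, the angle opposite BC is not acute, so the smallest enclosing circle has BC as diameter.
Centre = midpoint of BC = (0.5, -0.5), r² = 58/4 = 14.5.
Centre = (0.5, -0.5).

(0.5, -0.5)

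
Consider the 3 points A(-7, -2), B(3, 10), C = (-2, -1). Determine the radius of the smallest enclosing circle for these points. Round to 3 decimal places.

7.810

Side lengths²: AB² = 244, AC² = 26, BC² = 146.
Since AB² = 244 ≥ 146 + 26 = 172, the angle opposite AB is not acute, so the smallest enclosing circle has AB as diameter.
Centre = midpoint of AB = (-2, 4), r² = 244/4 = 61.
r = √61 ≈ 7.810.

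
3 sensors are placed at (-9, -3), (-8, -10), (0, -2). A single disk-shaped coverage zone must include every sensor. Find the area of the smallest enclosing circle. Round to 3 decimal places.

Call the three points A, B, C in the order given.
Side lengths²: AB² = 50, AC² = 82, BC² = 128.
Since BC² = 128 < 82 + 50 = 132, the triangle is acute, so the smallest enclosing circle is the circumcircle.
Circumcentre = (-4.125, -5.875), r² = 32.03125.
Area = π·r² = π·32.03125 ≈ 100.629.

100.629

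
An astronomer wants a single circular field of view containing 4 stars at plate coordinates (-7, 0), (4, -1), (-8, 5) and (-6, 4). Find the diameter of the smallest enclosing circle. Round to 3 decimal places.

A smallest enclosing disk is always determined by at most three of the input points on its boundary.
The farthest pair is (4, -1)–(-8, 5) with squared distance 180. The circle on this segment as diameter has centre (-2, 2) and r² = 180/4 = 45.
Check (-7, 0): distance² to centre = 29 ≤ 45, so it lies inside.
All remaining points lie in this disk, and no smaller disk contains both endpoints, so this is the minimum enclosing circle.
Diameter = 2r = 2√45 ≈ 13.416.

13.416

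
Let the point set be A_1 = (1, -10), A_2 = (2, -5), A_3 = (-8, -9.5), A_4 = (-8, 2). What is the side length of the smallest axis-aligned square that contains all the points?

The bounding box has width 10 and height 12.
An axis-aligned square enclosing the set must have side ≥ max(width, height).
So the minimum side is max(10, 12) = 12.

12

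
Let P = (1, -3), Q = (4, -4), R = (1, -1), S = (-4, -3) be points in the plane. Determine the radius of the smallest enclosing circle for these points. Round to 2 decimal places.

The farthest pair is Q–S with squared distance 65. The circle on this segment as diameter has centre (0, -3.5) and r² = 65/4 = 16.25.
Check P: distance² to centre = 1.25 ≤ 16.25, so it lies inside.
All remaining points lie in this disk, and no smaller disk contains both endpoints, so this is the minimum enclosing circle.
r = √(16.25) ≈ 4.03.

4.03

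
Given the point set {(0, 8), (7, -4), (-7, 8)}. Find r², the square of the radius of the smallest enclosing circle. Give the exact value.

Call the three points A, B, C in the order given.
Side lengths²: AB² = 193, AC² = 49, BC² = 340.
Since BC² = 340 ≥ 193 + 49 = 242, the angle opposite BC is not acute, so the smallest enclosing circle has BC as diameter.
Centre = midpoint of BC = (0, 2), r² = 340/4 = 85.

85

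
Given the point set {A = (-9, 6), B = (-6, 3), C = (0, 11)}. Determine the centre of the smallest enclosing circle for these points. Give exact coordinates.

Side lengths²: AB² = 18, AC² = 106, BC² = 100.
Since AC² = 106 < 100 + 18 = 118, the triangle is acute, so the smallest enclosing circle is the circumcircle.
Circumcentre = (-29/7, 55/7), r² = 1325/49.
Centre = (-29/7, 55/7).

(-29/7, 55/7)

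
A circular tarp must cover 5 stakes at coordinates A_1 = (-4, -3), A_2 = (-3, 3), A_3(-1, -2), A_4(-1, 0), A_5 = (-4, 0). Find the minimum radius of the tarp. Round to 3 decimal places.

3.047

The minimum enclosing circle is determined by three boundary points: A_1, A_2, A_3.
Their circumcentre is (-113/34, -1/34) with r² = 5365/578.
The farthest remaining point A_4 is at distance² 3121/578 ≤ 5365/578.
r = √(5365/578) ≈ 3.047.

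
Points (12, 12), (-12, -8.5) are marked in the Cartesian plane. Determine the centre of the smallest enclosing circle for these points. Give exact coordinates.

The smallest circle enclosing two points has them as diameter endpoints.
Centre = midpoint = (0, 1.75); r² = |(12, 12)−(-12, -8.5)|²/4 = 996.25/4 = 249.0625.
Centre = (0, 1.75).

(0, 1.75)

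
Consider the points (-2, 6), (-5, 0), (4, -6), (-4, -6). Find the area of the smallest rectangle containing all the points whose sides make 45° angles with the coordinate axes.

126

In coordinates u = x + y, v = x − y the rectangle is axis-aligned; the map (x,y)→(u,v) scales areas by 2.
u-values: 4, -5, -2, -10; range = 4 − (-10) = 14.
v-values: -8, -5, 10, 2; range = 10 − (-8) = 18.
Area = (14 × 18) / 2 = 126.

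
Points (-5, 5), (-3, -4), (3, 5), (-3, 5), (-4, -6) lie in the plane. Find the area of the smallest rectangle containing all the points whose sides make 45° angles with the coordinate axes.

108

In coordinates u = x + y, v = x − y the rectangle is axis-aligned; the map (x,y)→(u,v) scales areas by 2.
u-values: 0, -7, 8, 2, -10; range = 8 − (-10) = 18.
v-values: -10, 1, -2, -8, 2; range = 2 − (-10) = 12.
Area = (18 × 12) / 2 = 108.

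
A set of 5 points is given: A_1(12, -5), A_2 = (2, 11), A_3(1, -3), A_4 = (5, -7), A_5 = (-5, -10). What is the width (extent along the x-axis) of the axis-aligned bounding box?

max x = 12, min x = -5, so width = 17.

17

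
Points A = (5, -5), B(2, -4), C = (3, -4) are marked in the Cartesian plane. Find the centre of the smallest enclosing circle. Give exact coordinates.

(3.5, -4.5)

Side lengths²: AB² = 10, AC² = 5, BC² = 1.
Since AB² = 10 ≥ 5 + 1 = 6, the angle opposite AB is not acute, so the smallest enclosing circle has AB as diameter.
Centre = midpoint of AB = (3.5, -4.5), r² = 10/4 = 2.5.
Centre = (3.5, -4.5).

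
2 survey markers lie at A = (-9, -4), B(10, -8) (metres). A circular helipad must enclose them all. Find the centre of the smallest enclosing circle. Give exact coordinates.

The smallest circle enclosing two points has them as diameter endpoints.
Centre = midpoint = (0.5, -6); r² = |AB|²/4 = 377/4 = 94.25.
Centre = (0.5, -6).

(0.5, -6)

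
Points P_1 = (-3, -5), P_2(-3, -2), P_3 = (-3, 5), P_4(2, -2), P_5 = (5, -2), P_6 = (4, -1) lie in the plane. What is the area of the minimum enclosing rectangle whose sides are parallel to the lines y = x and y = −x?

In coordinates u = x + y, v = x − y the rectangle is axis-aligned; the map (x,y)→(u,v) scales areas by 2.
u-values: -8, -5, 2, 0, 3, 3; range = 3 − (-8) = 11.
v-values: 2, -1, -8, 4, 7, 5; range = 7 − (-8) = 15.
Area = (11 × 15) / 2 = 82.5.

82.5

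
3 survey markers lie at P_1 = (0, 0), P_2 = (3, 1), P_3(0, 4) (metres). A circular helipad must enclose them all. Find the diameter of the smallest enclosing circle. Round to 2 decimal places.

Side lengths²: P_1P_2² = 10, P_1P_3² = 16, P_2P_3² = 18.
Since P_2P_3² = 18 < 16 + 10 = 26, the triangle is acute, so the smallest enclosing circle is the circumcircle.
Circumcentre = (1, 2), r² = 5.
Diameter = 2r = 2√5 ≈ 4.47.

4.47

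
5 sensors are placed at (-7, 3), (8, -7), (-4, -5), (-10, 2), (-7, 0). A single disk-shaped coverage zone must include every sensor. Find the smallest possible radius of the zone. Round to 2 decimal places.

10.06

The farthest pair is (8, -7)–(-10, 2) with squared distance 405. The circle on this segment as diameter has centre (-1, -2.5) and r² = 405/4 = 101.25.
Check (-7, 3): distance² to centre = 66.25 ≤ 101.25, so it lies inside.
All remaining points lie in this disk, and no smaller disk contains both endpoints, so this is the minimum enclosing circle.
r = √(101.25) ≈ 10.06.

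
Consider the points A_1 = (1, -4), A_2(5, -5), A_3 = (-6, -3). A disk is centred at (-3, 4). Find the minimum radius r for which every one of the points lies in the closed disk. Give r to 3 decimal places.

12.042

The required radius is the distance from (-3, 4) to the farthest point.
Squared distances: 80, 145, 58.
Maximum is 145, attained at A_2.
r = √145 ≈ 12.042.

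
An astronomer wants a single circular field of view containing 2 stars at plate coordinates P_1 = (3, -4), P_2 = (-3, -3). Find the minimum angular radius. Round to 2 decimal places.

3.04

The smallest circle enclosing two points has them as diameter endpoints.
Centre = midpoint = (0, -3.5); r² = |P_1P_2|²/4 = 37/4 = 9.25.
r = √(9.25) ≈ 3.04.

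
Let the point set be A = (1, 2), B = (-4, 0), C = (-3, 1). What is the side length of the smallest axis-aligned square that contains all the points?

5

The bounding box has width 5 and height 2.
An axis-aligned square enclosing the set must have side ≥ max(width, height).
So the minimum side is max(5, 2) = 5.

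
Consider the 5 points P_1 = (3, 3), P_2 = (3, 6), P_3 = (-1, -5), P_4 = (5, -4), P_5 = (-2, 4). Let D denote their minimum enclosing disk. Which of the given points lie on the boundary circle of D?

A smallest enclosing disk is always determined by at most three of the input points on its boundary.
The minimum enclosing circle is determined by three boundary points: P_2, P_3, P_4.
Their circumcentre is (73/62, 27/62) with r² = 65897/1922.
The farthest remaining point P_5 is at distance² 43825/1922 ≤ 65897/1922.
The points at distance exactly r from the centre are P_2, P_3, P_4 — 3 points.

P_2, P_3, P_4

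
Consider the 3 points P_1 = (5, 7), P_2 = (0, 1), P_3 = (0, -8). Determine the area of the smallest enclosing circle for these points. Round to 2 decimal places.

196.35

Side lengths²: P_1P_2² = 61, P_1P_3² = 250, P_2P_3² = 81.
Since P_1P_3² = 250 ≥ 81 + 61 = 142, the angle opposite P_1P_3 is not acute, so the smallest enclosing circle has P_1P_3 as diameter.
Centre = midpoint of P_1P_3 = (2.5, -0.5), r² = 250/4 = 62.5.
Area = π·r² = π·62.5 ≈ 196.35.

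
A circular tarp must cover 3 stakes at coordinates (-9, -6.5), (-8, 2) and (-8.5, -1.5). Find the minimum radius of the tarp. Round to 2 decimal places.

4.28

Call the three points A, B, C in the order given.
Side lengths²: AB² = 73.25, AC² = 25.25, BC² = 12.5.
Since AB² = 73.25 ≥ 25.25 + 12.5 = 37.75, the angle opposite AB is not acute, so the smallest enclosing circle has AB as diameter.
Centre = midpoint of AB = (-8.5, -2.25), r² = 73.25/4 = 18.3125.
r = √(18.3125) ≈ 4.28.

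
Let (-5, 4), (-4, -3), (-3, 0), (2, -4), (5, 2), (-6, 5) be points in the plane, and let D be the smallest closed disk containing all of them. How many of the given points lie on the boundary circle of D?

3

The minimum enclosing circle is determined by three boundary points: (2, -4), (5, 2), (-6, 5).
Their circumcentre is (-1.1, 1.3) with r² = 37.7.
The farthest remaining point (-4, -3) is at distance² 26.9 ≤ 37.7.
The points at distance exactly r from the centre are (2, -4), (5, 2), (-6, 5) — 3 points.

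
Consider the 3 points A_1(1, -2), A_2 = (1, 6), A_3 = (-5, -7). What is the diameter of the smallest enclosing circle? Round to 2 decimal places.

Side lengths²: A_1A_2² = 64, A_1A_3² = 61, A_2A_3² = 205.
Since A_2A_3² = 205 ≥ 64 + 61 = 125, the angle opposite A_2A_3 is not acute, so the smallest enclosing circle has A_2A_3 as diameter.
Centre = midpoint of A_2A_3 = (-2, -0.5), r² = 205/4 = 51.25.
Diameter = 2r = 2√(51.25) ≈ 14.32.

14.32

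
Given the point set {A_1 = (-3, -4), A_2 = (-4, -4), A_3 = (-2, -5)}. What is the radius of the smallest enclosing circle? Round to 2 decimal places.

Side lengths²: A_1A_2² = 1, A_1A_3² = 2, A_2A_3² = 5.
Since A_2A_3² = 5 ≥ 2 + 1 = 3, the angle opposite A_2A_3 is not acute, so the smallest enclosing circle has A_2A_3 as diameter.
Centre = midpoint of A_2A_3 = (-3, -4.5), r² = 5/4 = 1.25.
r = √(1.25) ≈ 1.12.

1.12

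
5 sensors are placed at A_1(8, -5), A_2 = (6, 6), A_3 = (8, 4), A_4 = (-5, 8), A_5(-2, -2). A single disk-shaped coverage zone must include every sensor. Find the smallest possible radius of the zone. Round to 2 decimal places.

9.19

A smallest enclosing disk is always determined by at most three of the input points on its boundary.
The farthest pair is A_1–A_4 with squared distance 338. The circle on this segment as diameter has centre (1.5, 1.5) and r² = 338/4 = 84.5.
Check A_2: distance² to centre = 40.5 ≤ 84.5, so it lies inside.
All remaining points lie in this disk, and no smaller disk contains both endpoints, so this is the minimum enclosing circle.
r = √(84.5) ≈ 9.19.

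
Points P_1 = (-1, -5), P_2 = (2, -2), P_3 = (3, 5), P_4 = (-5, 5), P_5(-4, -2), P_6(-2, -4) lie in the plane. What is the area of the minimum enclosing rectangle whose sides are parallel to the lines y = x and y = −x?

98

In coordinates u = x + y, v = x − y the rectangle is axis-aligned; the map (x,y)→(u,v) scales areas by 2.
u-values: -6, 0, 8, 0, -6, -6; range = 8 − (-6) = 14.
v-values: 4, 4, -2, -10, -2, 2; range = 4 − (-10) = 14.
Area = (14 × 14) / 2 = 98.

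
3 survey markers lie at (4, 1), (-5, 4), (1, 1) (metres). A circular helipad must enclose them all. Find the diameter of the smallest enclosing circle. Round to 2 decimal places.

Call the three points A, B, C in the order given.
Side lengths²: AB² = 90, AC² = 9, BC² = 45.
Since AB² = 90 ≥ 45 + 9 = 54, the angle opposite AB is not acute, so the smallest enclosing circle has AB as diameter.
Centre = midpoint of AB = (-0.5, 2.5), r² = 90/4 = 22.5.
Diameter = 2r = 2√(22.5) ≈ 9.49.

9.49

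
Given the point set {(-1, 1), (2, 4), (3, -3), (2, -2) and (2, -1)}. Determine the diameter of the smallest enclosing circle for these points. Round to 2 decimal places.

The farthest pair is (2, 4)–(3, -3) with squared distance 50. The circle on this segment as diameter has centre (2.5, 0.5) and r² = 50/4 = 12.5.
Check (-1, 1): distance² to centre = 12.5 ≤ 12.5, so it lies inside.
All remaining points lie in this disk, and no smaller disk contains both endpoints, so this is the minimum enclosing circle.
Diameter = 2r = 2√(12.5) ≈ 7.07.

7.07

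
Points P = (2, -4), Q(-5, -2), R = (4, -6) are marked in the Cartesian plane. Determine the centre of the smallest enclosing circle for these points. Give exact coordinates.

Side lengths²: PQ² = 53, PR² = 8, QR² = 97.
Since QR² = 97 ≥ 53 + 8 = 61, the angle opposite QR is not acute, so the smallest enclosing circle has QR as diameter.
Centre = midpoint of QR = (-0.5, -4), r² = 97/4 = 24.25.
Centre = (-0.5, -4).

(-0.5, -4)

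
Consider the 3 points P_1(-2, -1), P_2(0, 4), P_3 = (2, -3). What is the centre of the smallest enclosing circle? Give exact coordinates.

Side lengths²: P_1P_2² = 29, P_1P_3² = 20, P_2P_3² = 53.
Since P_2P_3² = 53 ≥ 29 + 20 = 49, the angle opposite P_2P_3 is not acute, so the smallest enclosing circle has P_2P_3 as diameter.
Centre = midpoint of P_2P_3 = (1, 0.5), r² = 53/4 = 13.25.
Centre = (1, 0.5).

(1, 0.5)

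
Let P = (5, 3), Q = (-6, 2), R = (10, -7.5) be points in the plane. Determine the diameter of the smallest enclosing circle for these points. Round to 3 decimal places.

18.608

Side lengths²: PQ² = 122, PR² = 135.25, QR² = 346.25.
Since QR² = 346.25 ≥ 135.25 + 122 = 257.25, the angle opposite QR is not acute, so the smallest enclosing circle has QR as diameter.
Centre = midpoint of QR = (2, -2.75), r² = 346.25/4 = 86.5625.
Diameter = 2r = 2√(86.5625) ≈ 18.608.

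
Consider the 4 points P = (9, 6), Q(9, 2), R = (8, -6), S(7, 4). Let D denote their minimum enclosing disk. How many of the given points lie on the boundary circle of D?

By Welzl's lemma the MEC is supported by two points (diametrically opposite) or three points (on a circumcircle).
The farthest pair is P–R with squared distance 145. The circle on this segment as diameter has centre (8.5, 0) and r² = 145/4 = 36.25.
Check Q: distance² to centre = 4.25 ≤ 36.25, so it lies inside.
All remaining points lie in this disk, and no smaller disk contains both endpoints, so this is the minimum enclosing circle.
The points at distance exactly r from the centre are P, R — 2 points.

2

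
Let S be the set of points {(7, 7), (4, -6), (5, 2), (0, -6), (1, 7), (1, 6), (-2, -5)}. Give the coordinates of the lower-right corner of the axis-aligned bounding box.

x-range [-2, 7], y-range [-6, 7].
The lower-right corner is (7, -6).

(7, -6)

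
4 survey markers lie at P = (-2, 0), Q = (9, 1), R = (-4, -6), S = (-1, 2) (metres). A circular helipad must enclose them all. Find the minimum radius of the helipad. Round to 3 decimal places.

7.382

A smallest enclosing disk is always determined by at most three of the input points on its boundary.
The farthest pair is Q–R with squared distance 218. The circle on this segment as diameter has centre (2.5, -2.5) and r² = 218/4 = 54.5.
Check P: distance² to centre = 26.5 ≤ 54.5, so it lies inside.
All remaining points lie in this disk, and no smaller disk contains both endpoints, so this is the minimum enclosing circle.
r = √(54.5) ≈ 7.382.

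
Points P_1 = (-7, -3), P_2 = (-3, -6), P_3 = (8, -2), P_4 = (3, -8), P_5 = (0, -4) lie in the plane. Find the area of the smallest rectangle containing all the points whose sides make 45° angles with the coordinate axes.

In coordinates u = x + y, v = x − y the rectangle is axis-aligned; the map (x,y)→(u,v) scales areas by 2.
u-values: -10, -9, 6, -5, -4; range = 6 − (-10) = 16.
v-values: -4, 3, 10, 11, 4; range = 11 − (-4) = 15.
Area = (16 × 15) / 2 = 120.

120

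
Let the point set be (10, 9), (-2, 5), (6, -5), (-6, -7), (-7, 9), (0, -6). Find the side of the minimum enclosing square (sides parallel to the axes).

The bounding box has width 17 and height 16.
An axis-aligned square enclosing the set must have side ≥ max(width, height).
So the minimum side is max(17, 16) = 17.

17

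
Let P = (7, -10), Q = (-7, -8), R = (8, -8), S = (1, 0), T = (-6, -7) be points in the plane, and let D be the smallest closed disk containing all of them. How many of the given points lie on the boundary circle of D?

The minimum enclosing circle is determined by three boundary points: Q, R, S.
Their circumcentre is (0.5, -7.5) with r² = 56.5.
The farthest remaining point P is at distance² 48.5 ≤ 56.5.
The points at distance exactly r from the centre are Q, R, S — 3 points.

3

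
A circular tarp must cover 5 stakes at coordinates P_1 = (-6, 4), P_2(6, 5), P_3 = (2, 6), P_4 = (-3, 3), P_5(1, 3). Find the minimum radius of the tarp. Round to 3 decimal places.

The farthest pair is P_1–P_2 with squared distance 145. The circle on this segment as diameter has centre (0, 4.5) and r² = 145/4 = 36.25.
Check P_3: distance² to centre = 6.25 ≤ 36.25, so it lies inside.
All remaining points lie in this disk, and no smaller disk contains both endpoints, so this is the minimum enclosing circle.
r = √(36.25) ≈ 6.021.

6.021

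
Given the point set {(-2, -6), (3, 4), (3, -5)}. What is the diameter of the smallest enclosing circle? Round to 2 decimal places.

Call the three points A, B, C in the order given.
Side lengths²: AB² = 125, AC² = 26, BC² = 81.
Since AB² = 125 ≥ 81 + 26 = 107, the angle opposite AB is not acute, so the smallest enclosing circle has AB as diameter.
Centre = midpoint of AB = (0.5, -1), r² = 125/4 = 31.25.
Diameter = 2r = 2√(31.25) ≈ 11.18.

11.18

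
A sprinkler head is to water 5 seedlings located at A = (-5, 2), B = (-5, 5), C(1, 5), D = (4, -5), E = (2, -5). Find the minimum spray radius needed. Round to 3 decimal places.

The farthest pair is B–D with squared distance 181. The circle on this segment as diameter has centre (-0.5, 0) and r² = 181/4 = 45.25.
Check A: distance² to centre = 24.25 ≤ 45.25, so it lies inside.
All remaining points lie in this disk, and no smaller disk contains both endpoints, so this is the minimum enclosing circle.
r = √(45.25) ≈ 6.727.

6.727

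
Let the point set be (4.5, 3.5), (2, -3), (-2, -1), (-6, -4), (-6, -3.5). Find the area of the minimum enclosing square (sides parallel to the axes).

The bounding box has width 10.5 and height 7.5.
An axis-aligned square enclosing the set must have side ≥ max(width, height).
So the minimum side is max(10.5, 7.5) = 10.5.
Area = 10.5² = 110.25.

110.25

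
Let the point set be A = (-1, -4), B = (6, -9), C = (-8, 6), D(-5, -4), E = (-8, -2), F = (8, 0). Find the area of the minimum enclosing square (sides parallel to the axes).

The bounding box has width 16 and height 15.
An axis-aligned square enclosing the set must have side ≥ max(width, height).
So the minimum side is max(16, 15) = 16.
Area = 16² = 256.

256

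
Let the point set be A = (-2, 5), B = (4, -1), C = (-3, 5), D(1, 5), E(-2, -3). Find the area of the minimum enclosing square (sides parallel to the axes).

The bounding box has width 7 and height 8.
An axis-aligned square enclosing the set must have side ≥ max(width, height).
So the minimum side is max(7, 8) = 8.
Area = 8² = 64.

64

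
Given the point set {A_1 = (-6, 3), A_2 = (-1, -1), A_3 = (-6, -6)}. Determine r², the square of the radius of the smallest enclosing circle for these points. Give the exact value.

Side lengths²: A_1A_2² = 41, A_1A_3² = 81, A_2A_3² = 50.
Since A_1A_3² = 81 < 50 + 41 = 91, the triangle is acute, so the smallest enclosing circle is the circumcircle.
Circumcentre = (-5.5, -1.5), r² = 20.5.

20.5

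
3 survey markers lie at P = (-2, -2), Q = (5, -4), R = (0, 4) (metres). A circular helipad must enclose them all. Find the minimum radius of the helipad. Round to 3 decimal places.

Side lengths²: PQ² = 53, PR² = 40, QR² = 89.
Since QR² = 89 < 53 + 40 = 93, the triangle is acute, so the smallest enclosing circle is the circumcircle.
Circumcentre = (107/46, -5/46), r² = 23585/1058.
r = √(23585/1058) ≈ 4.721.

4.721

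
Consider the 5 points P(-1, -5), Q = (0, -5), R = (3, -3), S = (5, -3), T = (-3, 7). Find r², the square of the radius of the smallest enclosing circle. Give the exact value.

The minimum enclosing circle is determined by three boundary points: P, S, T.
Their circumcentre is (4/19, 26/19) with r² = 15170/361.
The farthest remaining point Q is at distance² 14657/361 ≤ 15170/361.

15170/361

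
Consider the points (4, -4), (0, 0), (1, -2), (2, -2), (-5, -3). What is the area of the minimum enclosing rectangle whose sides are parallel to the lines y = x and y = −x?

In coordinates u = x + y, v = x − y the rectangle is axis-aligned; the map (x,y)→(u,v) scales areas by 2.
u-values: 0, 0, -1, 0, -8; range = 0 − (-8) = 8.
v-values: 8, 0, 3, 4, -2; range = 8 − (-2) = 10.
Area = (8 × 10) / 2 = 40.

40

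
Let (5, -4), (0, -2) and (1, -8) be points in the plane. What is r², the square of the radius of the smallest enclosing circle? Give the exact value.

1073/98

Call the three points A, B, C in the order given.
Side lengths²: AB² = 29, AC² = 32, BC² = 37.
Since BC² = 37 < 32 + 29 = 61, the triangle is acute, so the smallest enclosing circle is the circumcircle.
Circumcentre = (25/14, -67/14), r² = 1073/98.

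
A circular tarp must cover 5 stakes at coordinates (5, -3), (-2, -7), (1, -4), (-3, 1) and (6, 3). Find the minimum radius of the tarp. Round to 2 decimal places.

6.40

A smallest enclosing disk is always determined by at most three of the input points on its boundary.
The farthest pair is (-2, -7)–(6, 3) with squared distance 164. The circle on this segment as diameter has centre (2, -2) and r² = 164/4 = 41.
Check (5, -3): distance² to centre = 10 ≤ 41, so it lies inside.
All remaining points lie in this disk, and no smaller disk contains both endpoints, so this is the minimum enclosing circle.
r = √41 ≈ 6.40.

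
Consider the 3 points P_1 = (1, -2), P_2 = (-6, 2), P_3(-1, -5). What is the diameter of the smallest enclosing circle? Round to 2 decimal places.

8.62

Side lengths²: P_1P_2² = 65, P_1P_3² = 13, P_2P_3² = 74.
Since P_2P_3² = 74 < 65 + 13 = 78, the triangle is acute, so the smallest enclosing circle is the circumcircle.
Circumcentre = (-189/58, -77/58), r² = 31265/1682.
Diameter = 2r = 2√(31265/1682) ≈ 8.62.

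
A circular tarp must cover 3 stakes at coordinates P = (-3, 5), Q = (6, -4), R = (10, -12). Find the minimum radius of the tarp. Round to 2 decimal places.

10.70

Side lengths²: PQ² = 162, PR² = 458, QR² = 80.
Since PR² = 458 ≥ 162 + 80 = 242, the angle opposite PR is not acute, so the smallest enclosing circle has PR as diameter.
Centre = midpoint of PR = (3.5, -3.5), r² = 458/4 = 114.5.
r = √(114.5) ≈ 10.70.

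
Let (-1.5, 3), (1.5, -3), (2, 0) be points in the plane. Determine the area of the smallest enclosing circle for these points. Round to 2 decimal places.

35.34

Call the three points A, B, C in the order given.
Side lengths²: AB² = 45, AC² = 21.25, BC² = 9.25.
Since AB² = 45 ≥ 21.25 + 9.25 = 30.5, the angle opposite AB is not acute, so the smallest enclosing circle has AB as diameter.
Centre = midpoint of AB = (0, 0), r² = 45/4 = 11.25.
Area = π·r² = π·11.25 ≈ 35.34.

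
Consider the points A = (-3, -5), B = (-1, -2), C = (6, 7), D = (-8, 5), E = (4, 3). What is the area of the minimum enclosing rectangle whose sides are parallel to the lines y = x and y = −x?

In coordinates u = x + y, v = x − y the rectangle is axis-aligned; the map (x,y)→(u,v) scales areas by 2.
u-values: -8, -3, 13, -3, 7; range = 13 − (-8) = 21.
v-values: 2, 1, -1, -13, 1; range = 2 − (-13) = 15.
Area = (21 × 15) / 2 = 157.5.

157.5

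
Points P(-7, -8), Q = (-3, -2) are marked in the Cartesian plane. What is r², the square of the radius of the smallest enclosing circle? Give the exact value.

The smallest circle enclosing two points has them as diameter endpoints.
Centre = midpoint = (-5, -5); r² = |PQ|²/4 = 52/4 = 13.

13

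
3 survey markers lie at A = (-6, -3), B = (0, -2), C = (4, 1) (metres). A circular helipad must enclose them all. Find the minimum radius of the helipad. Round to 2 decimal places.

Side lengths²: AB² = 37, AC² = 116, BC² = 25.
Since AC² = 116 ≥ 37 + 25 = 62, the angle opposite AC is not acute, so the smallest enclosing circle has AC as diameter.
Centre = midpoint of AC = (-1, -1), r² = 116/4 = 29.
r = √29 ≈ 5.39.

5.39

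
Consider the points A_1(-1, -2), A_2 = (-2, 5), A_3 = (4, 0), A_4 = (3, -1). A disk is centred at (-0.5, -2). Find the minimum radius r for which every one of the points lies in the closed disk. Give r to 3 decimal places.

The required radius is the distance from (-0.5, -2) to the farthest point.
Squared distances: 0.25, 51.25, 24.25, 13.25.
Maximum is 51.25, attained at A_2.
r = √(51.25) ≈ 7.159.

7.159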